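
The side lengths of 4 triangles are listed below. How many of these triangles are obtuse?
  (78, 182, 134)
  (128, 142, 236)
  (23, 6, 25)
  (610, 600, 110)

(78,182,134): 78²+134² = 24040 < 33124 = 182² → obtuse
(128,142,236): 128²+142² = 36548 < 55696 = 236² → obtuse
(23,6,25): 6²+23² = 565 < 625 = 25² → obtuse
(610,600,110): 110²+600² = 372100 = 610² → right
3 of the 4 are obtuse.

3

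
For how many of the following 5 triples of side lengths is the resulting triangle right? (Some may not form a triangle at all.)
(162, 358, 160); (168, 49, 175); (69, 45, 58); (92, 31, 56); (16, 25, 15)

(162,358,160): 160+162 ≤ 358, not a triangle
(168,49,175): 49²+168² = 30625 = 175² → right
(69,45,58): 45²+58² = 5389 > 4761 = 69² → acute
(92,31,56): 31+56 ≤ 92, not a triangle
(16,25,15): 15²+16² = 481 < 625 = 25² → obtuse
1 of the 5 is right.

1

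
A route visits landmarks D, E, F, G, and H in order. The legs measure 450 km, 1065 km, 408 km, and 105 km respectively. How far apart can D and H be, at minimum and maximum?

The maximum is all hops collinear in one direction: 450 + 1065 + 408 + 105 = 2028.
The longest hop is 1065; the others sum to 963. Folding the others back against it leaves at least 1065 − 963 = 102.

102 ≤ DH ≤ 2028 km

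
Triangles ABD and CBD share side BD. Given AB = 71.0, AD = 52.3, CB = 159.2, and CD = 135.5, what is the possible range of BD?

From triangle ABD: |71.0 − 52.3| < BD < 71.0 + 52.3, i.e. 18.7 < BD < 123.3.
From triangle CBD: 23.7 < BD < 294.7.
Both must hold, so BD lies in the intersection.

23.7 < BD < 123.3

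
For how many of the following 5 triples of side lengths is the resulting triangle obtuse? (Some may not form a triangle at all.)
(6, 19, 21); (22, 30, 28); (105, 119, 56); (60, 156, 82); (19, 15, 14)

1

(6,19,21): 6²+19² = 397 < 441 = 21² → obtuse
(22,30,28): 22²+28² = 1268 > 900 = 30² → acute
(105,119,56): 56²+105² = 14161 = 119² → right
(60,156,82): 60+82 ≤ 156, not a triangle
(19,15,14): 14²+15² = 421 > 361 = 19² → acute
1 of the 5 is obtuse.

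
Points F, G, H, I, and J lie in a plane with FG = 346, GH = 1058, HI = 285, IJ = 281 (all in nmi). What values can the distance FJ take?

146 ≤ FJ ≤ 1970 nmi

The maximum is all hops collinear in one direction: 346 + 1058 + 285 + 281 = 1970.
The longest hop is 1058; the others sum to 912. Folding the others back against it leaves at least 1058 − 912 = 146.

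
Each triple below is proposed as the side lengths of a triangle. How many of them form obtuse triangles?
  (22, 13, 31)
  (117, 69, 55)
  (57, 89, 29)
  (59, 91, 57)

3

(22,13,31): 13²+22² = 653 < 961 = 31² → obtuse
(117,69,55): 55²+69² = 7786 < 13689 = 117² → obtuse
(57,89,29): 29+57 ≤ 89, not a triangle
(59,91,57): 57²+59² = 6730 < 8281 = 91² → obtuse
3 of the 4 are obtuse.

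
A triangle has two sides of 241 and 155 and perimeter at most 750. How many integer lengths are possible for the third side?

268

Triangle inequality: 86 < x < 396. Perimeter ≤ 750 gives x ≤ 750 − 241 − 155 = 354.
So 86 < x ≤ 354; integers 87 through 354: 268 values.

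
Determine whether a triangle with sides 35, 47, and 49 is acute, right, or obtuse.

Compare the square of the longest side to the sum of squares of the other two: 35² + 47² = 3434 > 2401 = 49².

acute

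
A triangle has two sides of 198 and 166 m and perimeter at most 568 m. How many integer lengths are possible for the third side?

Triangle inequality: 32 < x < 364. Perimeter ≤ 568 gives x ≤ 568 − 198 − 166 = 204.
So 32 < x ≤ 204; integers 33 through 204: 172 values.

172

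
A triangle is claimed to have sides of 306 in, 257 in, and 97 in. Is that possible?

Yes

The longest side is 306, and the other two sum to 354.
Since 354 > 306, the triangle inequality holds.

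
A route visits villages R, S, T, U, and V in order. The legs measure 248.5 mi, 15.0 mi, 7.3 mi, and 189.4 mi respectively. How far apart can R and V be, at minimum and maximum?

The maximum is all hops collinear in one direction: 248.5 + 15.0 + 7.3 + 189.4 = 460.2.
The longest hop is 248.5; the others sum to 211.7. Folding the others back against it leaves at least 248.5 − 211.7 = 36.8.

36.8 ≤ RV ≤ 460.2 mi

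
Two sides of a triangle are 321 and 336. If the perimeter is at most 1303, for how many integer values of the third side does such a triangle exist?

631

Triangle inequality: 15 < x < 657. Perimeter ≤ 1303 gives x ≤ 1303 − 321 − 336 = 646.
So 15 < x ≤ 646; integers 16 through 646: 631 values.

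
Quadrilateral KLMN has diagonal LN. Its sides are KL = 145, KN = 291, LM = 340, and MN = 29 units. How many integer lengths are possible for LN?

From triangle KLN: 146 < LN < 436.
From triangle MLN: 311 < LN < 369.
Intersection: 311 < LN < 369, so integers 312 through 368: 57 values.

57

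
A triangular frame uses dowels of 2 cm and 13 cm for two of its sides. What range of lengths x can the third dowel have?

11 < x < 15

By the triangle inequality, x must be less than 2 + 13 = 15 and greater than |2 − 13| = 11.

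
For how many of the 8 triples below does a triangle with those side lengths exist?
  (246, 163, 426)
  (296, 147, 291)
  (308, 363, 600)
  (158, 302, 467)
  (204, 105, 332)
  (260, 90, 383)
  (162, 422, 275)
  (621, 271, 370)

4

(163,246,426): 163+246 ≤ 426 → not valid
(147,291,296): 147+291 > 296 → valid
(308,363,600): 308+363 > 600 → valid
(158,302,467): 158+302 ≤ 467 → not valid
(105,204,332): 105+204 ≤ 332 → not valid
(90,260,383): 90+260 ≤ 383 → not valid
(162,275,422): 162+275 > 422 → valid
(271,370,621): 271+370 > 621 → valid
4 of the 8 triples form a triangle.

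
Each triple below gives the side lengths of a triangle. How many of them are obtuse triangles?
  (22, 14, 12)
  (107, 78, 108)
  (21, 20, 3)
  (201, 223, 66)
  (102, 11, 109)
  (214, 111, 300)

5

(22,14,12): 12²+14² = 340 < 484 = 22² → obtuse
(107,78,108): 78²+107² = 17533 > 11664 = 108² → acute
(21,20,3): 3²+20² = 409 < 441 = 21² → obtuse
(201,223,66): 66²+201² = 44757 < 49729 = 223² → obtuse
(102,11,109): 11²+102² = 10525 < 11881 = 109² → obtuse
(214,111,300): 111²+214² = 58117 < 90000 = 300² → obtuse
5 of the 6 are obtuse.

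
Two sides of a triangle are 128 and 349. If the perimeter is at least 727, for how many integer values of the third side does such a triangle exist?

Triangle inequality: 221 < x < 477. Perimeter ≥ 727 gives x ≥ 727 − 128 − 349 = 250.
So 250 ≤ x < 477; integers 250 through 476: 227 values.

227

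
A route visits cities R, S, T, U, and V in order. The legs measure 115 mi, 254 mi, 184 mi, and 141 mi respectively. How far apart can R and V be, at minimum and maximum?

0 ≤ RV ≤ 694 mi

The maximum is all hops collinear in one direction: 115 + 254 + 184 + 141 = 694.
The longest hop is 254; the others sum to 440. Since 254 ≤ 440, the path can fold back on itself completely, so the minimum distance is 0.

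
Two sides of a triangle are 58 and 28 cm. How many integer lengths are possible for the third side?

The third side lies in the open interval (30, 86).
Integers from 31 to 85 inclusive: 85 − 31 + 1 = 55.

55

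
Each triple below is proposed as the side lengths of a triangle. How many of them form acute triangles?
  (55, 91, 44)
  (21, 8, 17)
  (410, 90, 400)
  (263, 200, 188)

(55,91,44): 44²+55² = 4961 < 8281 = 91² → obtuse
(21,8,17): 8²+17² = 353 < 441 = 21² → obtuse
(410,90,400): 90²+400² = 168100 = 410² → right
(263,200,188): 188²+200² = 75344 > 69169 = 263² → acute
1 of the 4 is acute.

1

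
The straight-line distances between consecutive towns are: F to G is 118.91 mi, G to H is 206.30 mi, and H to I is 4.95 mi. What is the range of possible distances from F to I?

82.44 ≤ FI ≤ 330.16 mi

The maximum is all hops collinear in one direction: 118.91 + 206.30 + 4.95 = 330.16.
The longest hop is 206.30; the others sum to 123.86. Folding the others back against it leaves at least 206.30 − 123.86 = 82.44.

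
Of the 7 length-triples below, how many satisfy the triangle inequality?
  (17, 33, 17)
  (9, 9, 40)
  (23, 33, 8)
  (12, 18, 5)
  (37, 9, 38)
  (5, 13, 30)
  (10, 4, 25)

(17,17,33): 17+17 > 33 → valid
(9,9,40): 9+9 ≤ 40 → not valid
(8,23,33): 8+23 ≤ 33 → not valid
(5,12,18): 5+12 ≤ 18 → not valid
(9,37,38): 9+37 > 38 → valid
(5,13,30): 5+13 ≤ 30 → not valid
(4,10,25): 4+10 ≤ 25 → not valid
2 of the 7 triples form a triangle.

2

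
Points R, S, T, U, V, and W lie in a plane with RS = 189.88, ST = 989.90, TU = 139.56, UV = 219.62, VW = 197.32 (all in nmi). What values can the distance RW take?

243.52 ≤ RW ≤ 1736.28 nmi

The maximum is all hops collinear in one direction: 189.88 + 989.90 + 139.56 + 219.62 + 197.32 = 1736.28.
The longest hop is 989.90; the others sum to 746.38. Folding the others back against it leaves at least 989.90 − 746.38 = 243.52.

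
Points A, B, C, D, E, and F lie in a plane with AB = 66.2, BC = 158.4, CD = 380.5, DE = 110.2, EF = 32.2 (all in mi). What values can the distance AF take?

The maximum is all hops collinear in one direction: 66.2 + 158.4 + 380.5 + 110.2 + 32.2 = 747.5.
The longest hop is 380.5; the others sum to 367.0. Folding the others back against it leaves at least 380.5 − 367.0 = 13.5.

13.5 ≤ AF ≤ 747.5 mi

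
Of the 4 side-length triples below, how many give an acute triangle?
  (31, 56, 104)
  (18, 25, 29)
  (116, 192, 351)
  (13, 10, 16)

(31,56,104): 31+56 ≤ 104, not a triangle
(18,25,29): 18²+25² = 949 > 841 = 29² → acute
(116,192,351): 116+192 ≤ 351, not a triangle
(13,10,16): 10²+13² = 269 > 256 = 16² → acute
2 of the 4 are acute.

2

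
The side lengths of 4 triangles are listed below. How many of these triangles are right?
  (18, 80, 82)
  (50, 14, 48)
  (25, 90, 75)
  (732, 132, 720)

(18,80,82): 18²+80² = 6724 = 82² → right
(50,14,48): 14²+48² = 2500 = 50² → right
(25,90,75): 25²+75² = 6250 < 8100 = 90² → obtuse
(732,132,720): 132²+720² = 535824 = 732² → right
3 of the 4 are right.

3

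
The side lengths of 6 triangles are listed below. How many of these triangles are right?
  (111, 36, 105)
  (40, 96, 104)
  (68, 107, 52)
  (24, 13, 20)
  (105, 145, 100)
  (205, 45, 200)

4

(111,36,105): 36²+105² = 12321 = 111² → right
(40,96,104): 40²+96² = 10816 = 104² → right
(68,107,52): 52²+68² = 7328 < 11449 = 107² → obtuse
(24,13,20): 13²+20² = 569 < 576 = 24² → obtuse
(105,145,100): 100²+105² = 21025 = 145² → right
(205,45,200): 45²+200² = 42025 = 205² → right
4 of the 6 are right.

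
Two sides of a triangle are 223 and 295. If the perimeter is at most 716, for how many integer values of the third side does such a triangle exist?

126

Triangle inequality: 72 < x < 518. Perimeter ≤ 716 gives x ≤ 716 − 223 − 295 = 198.
So 72 < x ≤ 198; integers 73 through 198: 126 values.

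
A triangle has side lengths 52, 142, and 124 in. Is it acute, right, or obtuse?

obtuse

Compare the square of the longest side to the sum of squares of the other two: 52² + 124² = 18080 < 20164 = 142².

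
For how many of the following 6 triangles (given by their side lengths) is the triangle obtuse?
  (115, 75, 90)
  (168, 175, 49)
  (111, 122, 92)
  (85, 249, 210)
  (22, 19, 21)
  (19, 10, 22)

2

(115,75,90): 75²+90² = 13725 > 13225 = 115² → acute
(168,175,49): 49²+168² = 30625 = 175² → right
(111,122,92): 92²+111² = 20785 > 14884 = 122² → acute
(85,249,210): 85²+210² = 51325 < 62001 = 249² → obtuse
(22,19,21): 19²+21² = 802 > 484 = 22² → acute
(19,10,22): 10²+19² = 461 < 484 = 22² → obtuse
2 of the 6 are obtuse.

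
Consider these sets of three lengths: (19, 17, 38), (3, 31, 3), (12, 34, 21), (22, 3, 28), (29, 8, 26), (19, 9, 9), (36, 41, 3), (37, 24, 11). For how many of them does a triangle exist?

1

(17,19,38): 17+19 ≤ 38 → not valid
(3,3,31): 3+3 ≤ 31 → not valid
(12,21,34): 12+21 ≤ 34 → not valid
(3,22,28): 3+22 ≤ 28 → not valid
(8,26,29): 8+26 > 29 → valid
(9,9,19): 9+9 ≤ 19 → not valid
(3,36,41): 3+36 ≤ 41 → not valid
(11,24,37): 11+24 ≤ 37 → not valid
1 of the 8 triples forms a triangle.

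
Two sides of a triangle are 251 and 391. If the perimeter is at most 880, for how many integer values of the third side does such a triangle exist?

98

Triangle inequality: 140 < x < 642. Perimeter ≤ 880 gives x ≤ 880 − 251 − 391 = 238.
So 140 < x ≤ 238; integers 141 through 238: 98 values.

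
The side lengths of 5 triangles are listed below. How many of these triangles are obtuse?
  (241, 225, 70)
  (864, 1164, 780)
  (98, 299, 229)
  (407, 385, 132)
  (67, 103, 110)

(241,225,70): 70²+225² = 55525 < 58081 = 241² → obtuse
(864,1164,780): 780²+864² = 1354896 = 1164² → right
(98,299,229): 98²+229² = 62045 < 89401 = 299² → obtuse
(407,385,132): 132²+385² = 165649 = 407² → right
(67,103,110): 67²+103² = 15098 > 12100 = 110² → acute
2 of the 5 are obtuse.

2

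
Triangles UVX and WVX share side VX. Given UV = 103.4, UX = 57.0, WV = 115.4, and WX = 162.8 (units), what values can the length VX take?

47.4 < VX < 160.4

From triangle UVX: |103.4 − 57.0| < VX < 103.4 + 57.0, i.e. 46.4 < VX < 160.4.
From triangle WVX: 47.4 < VX < 278.2.
Both must hold, so VX lies in the intersection.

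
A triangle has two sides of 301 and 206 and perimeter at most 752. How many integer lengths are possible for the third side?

150

Triangle inequality: 95 < x < 507. Perimeter ≤ 752 gives x ≤ 752 − 301 − 206 = 245.
So 95 < x ≤ 245; integers 96 through 245: 150 values.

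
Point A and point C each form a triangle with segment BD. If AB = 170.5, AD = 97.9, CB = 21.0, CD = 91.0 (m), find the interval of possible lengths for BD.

From triangle ABD: |170.5 − 97.9| < BD < 170.5 + 97.9, i.e. 72.6 < BD < 268.4.
From triangle CBD: 70.0 < BD < 112.0.
Both must hold, so BD lies in the intersection.

72.6 < BD < 112.0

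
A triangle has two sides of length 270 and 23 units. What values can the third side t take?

By the triangle inequality, t must be less than 270 + 23 = 293 and greater than |270 − 23| = 247.

247 < t < 293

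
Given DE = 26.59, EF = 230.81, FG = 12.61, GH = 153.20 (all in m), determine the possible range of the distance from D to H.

The maximum is all hops collinear in one direction: 26.59 + 230.81 + 12.61 + 153.20 = 423.21.
The longest hop is 230.81; the others sum to 192.40. Folding the others back against it leaves at least 230.81 − 192.40 = 38.41.

38.41 ≤ DH ≤ 423.21 m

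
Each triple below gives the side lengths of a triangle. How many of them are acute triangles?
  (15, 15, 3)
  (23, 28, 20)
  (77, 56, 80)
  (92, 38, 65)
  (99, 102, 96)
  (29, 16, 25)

(15,15,3): 3²+15² = 234 > 225 = 15² → acute
(23,28,20): 20²+23² = 929 > 784 = 28² → acute
(77,56,80): 56²+77² = 9065 > 6400 = 80² → acute
(92,38,65): 38²+65² = 5669 < 8464 = 92² → obtuse
(99,102,96): 96²+99² = 19017 > 10404 = 102² → acute
(29,16,25): 16²+25² = 881 > 841 = 29² → acute
5 of the 6 are acute.

5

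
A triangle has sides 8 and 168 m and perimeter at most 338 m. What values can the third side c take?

Triangle inequality alone gives 160 < c < 176.
The perimeter condition gives c ≤ 338 − 8 − 168 = 162.
Intersecting the two: 160 < c ≤ 162.

160 < c ≤ 162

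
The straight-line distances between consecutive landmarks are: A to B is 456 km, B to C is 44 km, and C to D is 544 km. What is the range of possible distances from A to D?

The maximum is all hops collinear in one direction: 456 + 44 + 544 = 1044.
The longest hop is 544; the others sum to 500. Folding the others back against it leaves at least 544 − 500 = 44.

44 ≤ AD ≤ 1044 km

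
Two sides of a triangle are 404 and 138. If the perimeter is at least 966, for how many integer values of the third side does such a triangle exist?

Triangle inequality: 266 < x < 542. Perimeter ≥ 966 gives x ≥ 966 − 404 − 138 = 424.
So 424 ≤ x < 542; integers 424 through 541: 118 values.

118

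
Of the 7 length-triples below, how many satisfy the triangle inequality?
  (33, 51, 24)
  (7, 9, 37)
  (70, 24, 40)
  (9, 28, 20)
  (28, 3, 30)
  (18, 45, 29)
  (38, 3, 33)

(24,33,51): 24+33 > 51 → valid
(7,9,37): 7+9 ≤ 37 → not valid
(24,40,70): 24+40 ≤ 70 → not valid
(9,20,28): 9+20 > 28 → valid
(3,28,30): 3+28 > 30 → valid
(18,29,45): 18+29 > 45 → valid
(3,33,38): 3+33 ≤ 38 → not valid
4 of the 7 triples form a triangle.

4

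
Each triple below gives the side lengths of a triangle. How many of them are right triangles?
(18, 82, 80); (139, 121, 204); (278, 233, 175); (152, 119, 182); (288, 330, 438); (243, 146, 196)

(18,82,80): 18²+80² = 6724 = 82² → right
(139,121,204): 121²+139² = 33962 < 41616 = 204² → obtuse
(278,233,175): 175²+233² = 84914 > 77284 = 278² → acute
(152,119,182): 119²+152² = 37265 > 33124 = 182² → acute
(288,330,438): 288²+330² = 191844 = 438² → right
(243,146,196): 146²+196² = 59732 > 59049 = 243² → acute
2 of the 6 are right.

2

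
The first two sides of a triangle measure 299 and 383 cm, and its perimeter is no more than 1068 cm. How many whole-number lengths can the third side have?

302

Triangle inequality: 84 < x < 682. Perimeter ≤ 1068 gives x ≤ 1068 − 299 − 383 = 386.
So 84 < x ≤ 386; integers 85 through 386: 302 values.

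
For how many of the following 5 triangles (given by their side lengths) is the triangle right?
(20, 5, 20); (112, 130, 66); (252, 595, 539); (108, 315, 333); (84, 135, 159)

(20,5,20): 5²+20² = 425 > 400 = 20² → acute
(112,130,66): 66²+112² = 16900 = 130² → right
(252,595,539): 252²+539² = 354025 = 595² → right
(108,315,333): 108²+315² = 110889 = 333² → right
(84,135,159): 84²+135² = 25281 = 159² → right
4 of the 5 are right.

4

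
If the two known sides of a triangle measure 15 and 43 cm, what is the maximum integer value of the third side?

The third side must be strictly less than 15 + 43 = 58.
The largest integer below 58 is 57.

57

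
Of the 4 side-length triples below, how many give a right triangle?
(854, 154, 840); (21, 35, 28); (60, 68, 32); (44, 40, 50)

3

(854,154,840): 154²+840² = 729316 = 854² → right
(21,35,28): 21²+28² = 1225 = 35² → right
(60,68,32): 32²+60² = 4624 = 68² → right
(44,40,50): 40²+44² = 3536 > 2500 = 50² → acute
3 of the 4 are right.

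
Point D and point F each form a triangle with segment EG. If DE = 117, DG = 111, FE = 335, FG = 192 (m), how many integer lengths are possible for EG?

From triangle DEG: 6 < EG < 228.
From triangle FEG: 143 < EG < 527.
Intersection: 143 < EG < 228, so integers 144 through 227: 84 values.

84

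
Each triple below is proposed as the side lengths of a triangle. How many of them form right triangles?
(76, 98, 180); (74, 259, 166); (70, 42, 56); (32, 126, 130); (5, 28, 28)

(76,98,180): 76+98 ≤ 180, not a triangle
(74,259,166): 74+166 ≤ 259, not a triangle
(70,42,56): 42²+56² = 4900 = 70² → right
(32,126,130): 32²+126² = 16900 = 130² → right
(5,28,28): 5²+28² = 809 > 784 = 28² → acute
2 of the 5 are right.

2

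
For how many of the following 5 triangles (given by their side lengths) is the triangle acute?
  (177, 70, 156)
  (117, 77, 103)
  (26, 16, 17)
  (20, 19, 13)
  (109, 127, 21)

(177,70,156): 70²+156² = 29236 < 31329 = 177² → obtuse
(117,77,103): 77²+103² = 16538 > 13689 = 117² → acute
(26,16,17): 16²+17² = 545 < 676 = 26² → obtuse
(20,19,13): 13²+19² = 530 > 400 = 20² → acute
(109,127,21): 21²+109² = 12322 < 16129 = 127² → obtuse
2 of the 5 are acute.

2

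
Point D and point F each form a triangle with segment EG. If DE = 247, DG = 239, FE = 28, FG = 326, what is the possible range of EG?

298 < EG < 354

From triangle DEG: |247 − 239| < EG < 247 + 239, i.e. 8 < EG < 486.
From triangle FEG: 298 < EG < 354.
Both must hold, so EG lies in the intersection.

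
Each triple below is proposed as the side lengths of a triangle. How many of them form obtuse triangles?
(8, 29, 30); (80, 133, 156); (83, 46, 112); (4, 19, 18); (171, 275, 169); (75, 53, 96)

5

(8,29,30): 8²+29² = 905 > 900 = 30² → acute
(80,133,156): 80²+133² = 24089 < 24336 = 156² → obtuse
(83,46,112): 46²+83² = 9005 < 12544 = 112² → obtuse
(4,19,18): 4²+18² = 340 < 361 = 19² → obtuse
(171,275,169): 169²+171² = 57802 < 75625 = 275² → obtuse
(75,53,96): 53²+75² = 8434 < 9216 = 96² → obtuse
5 of the 6 are obtuse.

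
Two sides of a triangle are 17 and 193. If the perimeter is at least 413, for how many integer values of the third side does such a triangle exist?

7

Triangle inequality: 176 < x < 210. Perimeter ≥ 413 gives x ≥ 413 − 17 − 193 = 203.
So 203 ≤ x < 210; integers 203 through 209: 7 values.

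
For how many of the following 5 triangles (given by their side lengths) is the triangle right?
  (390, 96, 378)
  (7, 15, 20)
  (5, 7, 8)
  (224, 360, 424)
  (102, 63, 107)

(390,96,378): 96²+378² = 152100 = 390² → right
(7,15,20): 7²+15² = 274 < 400 = 20² → obtuse
(5,7,8): 5²+7² = 74 > 64 = 8² → acute
(224,360,424): 224²+360² = 179776 = 424² → right
(102,63,107): 63²+102² = 14373 > 11449 = 107² → acute
2 of the 5 are right.

2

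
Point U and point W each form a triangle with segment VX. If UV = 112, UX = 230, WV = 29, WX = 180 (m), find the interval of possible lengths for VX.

151 < VX < 209

From triangle UVX: |112 − 230| < VX < 112 + 230, i.e. 118 < VX < 342.
From triangle WVX: 151 < VX < 209.
Both must hold, so VX lies in the intersection.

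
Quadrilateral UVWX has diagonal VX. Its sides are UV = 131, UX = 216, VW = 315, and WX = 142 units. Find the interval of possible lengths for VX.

From triangle UVX: |131 − 216| < VX < 131 + 216, i.e. 85 < VX < 347.
From triangle WVX: 173 < VX < 457.
Both must hold, so VX lies in the intersection.

173 < VX < 347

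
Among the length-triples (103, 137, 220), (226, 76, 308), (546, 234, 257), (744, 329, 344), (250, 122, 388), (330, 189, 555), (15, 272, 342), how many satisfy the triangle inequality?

1

(103,137,220): 103+137 > 220 → valid
(76,226,308): 76+226 ≤ 308 → not valid
(234,257,546): 234+257 ≤ 546 → not valid
(329,344,744): 329+344 ≤ 744 → not valid
(122,250,388): 122+250 ≤ 388 → not valid
(189,330,555): 189+330 ≤ 555 → not valid
(15,272,342): 15+272 ≤ 342 → not valid
1 of the 7 triples forms a triangle.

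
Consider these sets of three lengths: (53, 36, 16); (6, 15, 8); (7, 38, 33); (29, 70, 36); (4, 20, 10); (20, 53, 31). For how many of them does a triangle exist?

(16,36,53): 16+36 ≤ 53 → not valid
(6,8,15): 6+8 ≤ 15 → not valid
(7,33,38): 7+33 > 38 → valid
(29,36,70): 29+36 ≤ 70 → not valid
(4,10,20): 4+10 ≤ 20 → not valid
(20,31,53): 20+31 ≤ 53 → not valid
1 of the 6 triples forms a triangle.

1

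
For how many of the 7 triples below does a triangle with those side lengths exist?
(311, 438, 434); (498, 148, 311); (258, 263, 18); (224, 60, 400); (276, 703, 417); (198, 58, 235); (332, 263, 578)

4

(311,434,438): 311+434 > 438 → valid
(148,311,498): 148+311 ≤ 498 → not valid
(18,258,263): 18+258 > 263 → valid
(60,224,400): 60+224 ≤ 400 → not valid
(276,417,703): 276+417 ≤ 703 → not valid
(58,198,235): 58+198 > 235 → valid
(263,332,578): 263+332 > 578 → valid
4 of the 7 triples form a triangle.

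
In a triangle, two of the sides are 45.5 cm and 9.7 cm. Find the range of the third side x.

By the triangle inequality, x must be less than 45.5 + 9.7 = 55.2 and greater than |45.5 − 9.7| = 35.8.

35.8 < x < 55.2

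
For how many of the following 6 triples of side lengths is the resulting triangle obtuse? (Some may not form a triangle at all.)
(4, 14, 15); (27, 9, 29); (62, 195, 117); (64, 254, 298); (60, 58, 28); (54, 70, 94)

4

(4,14,15): 4²+14² = 212 < 225 = 15² → obtuse
(27,9,29): 9²+27² = 810 < 841 = 29² → obtuse
(62,195,117): 62+117 ≤ 195, not a triangle
(64,254,298): 64²+254² = 68612 < 88804 = 298² → obtuse
(60,58,28): 28²+58² = 4148 > 3600 = 60² → acute
(54,70,94): 54²+70² = 7816 < 8836 = 94² → obtuse
4 of the 6 are obtuse.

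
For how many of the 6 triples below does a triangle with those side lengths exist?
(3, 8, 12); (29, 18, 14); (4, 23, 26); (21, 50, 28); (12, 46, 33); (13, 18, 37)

(3,8,12): 3+8 ≤ 12 → not valid
(14,18,29): 14+18 > 29 → valid
(4,23,26): 4+23 > 26 → valid
(21,28,50): 21+28 ≤ 50 → not valid
(12,33,46): 12+33 ≤ 46 → not valid
(13,18,37): 13+18 ≤ 37 → not valid
2 of the 6 triples form a triangle.

2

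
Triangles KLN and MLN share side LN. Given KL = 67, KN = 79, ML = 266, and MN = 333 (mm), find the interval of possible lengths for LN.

67 < LN < 146

From triangle KLN: |67 − 79| < LN < 67 + 79, i.e. 12 < LN < 146.
From triangle MLN: 67 < LN < 599.
Both must hold, so LN lies in the intersection.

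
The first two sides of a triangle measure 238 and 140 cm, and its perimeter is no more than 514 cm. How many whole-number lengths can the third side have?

Triangle inequality: 98 < x < 378. Perimeter ≤ 514 gives x ≤ 514 − 238 − 140 = 136.
So 98 < x ≤ 136; integers 99 through 136: 38 values.

38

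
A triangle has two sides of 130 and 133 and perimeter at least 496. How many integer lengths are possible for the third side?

Triangle inequality: 3 < x < 263. Perimeter ≥ 496 gives x ≥ 496 − 130 − 133 = 233.
So 233 ≤ x < 263; integers 233 through 262: 30 values.

30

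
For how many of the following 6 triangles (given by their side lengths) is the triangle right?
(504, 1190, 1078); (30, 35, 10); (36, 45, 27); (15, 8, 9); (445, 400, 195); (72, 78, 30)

4

(504,1190,1078): 504²+1078² = 1416100 = 1190² → right
(30,35,10): 10²+30² = 1000 < 1225 = 35² → obtuse
(36,45,27): 27²+36² = 2025 = 45² → right
(15,8,9): 8²+9² = 145 < 225 = 15² → obtuse
(445,400,195): 195²+400² = 198025 = 445² → right
(72,78,30): 30²+72² = 6084 = 78² → right
4 of the 6 are right.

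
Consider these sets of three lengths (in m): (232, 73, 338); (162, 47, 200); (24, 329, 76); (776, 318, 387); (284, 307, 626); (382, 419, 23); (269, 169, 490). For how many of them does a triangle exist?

(73,232,338): 73+232 ≤ 338 → not valid
(47,162,200): 47+162 > 200 → valid
(24,76,329): 24+76 ≤ 329 → not valid
(318,387,776): 318+387 ≤ 776 → not valid
(284,307,626): 284+307 ≤ 626 → not valid
(23,382,419): 23+382 ≤ 419 → not valid
(169,269,490): 169+269 ≤ 490 → not valid
1 of the 7 triples forms a triangle.

1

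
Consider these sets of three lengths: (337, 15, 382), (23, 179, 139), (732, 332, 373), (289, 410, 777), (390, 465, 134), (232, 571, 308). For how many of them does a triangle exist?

(15,337,382): 15+337 ≤ 382 → not valid
(23,139,179): 23+139 ≤ 179 → not valid
(332,373,732): 332+373 ≤ 732 → not valid
(289,410,777): 289+410 ≤ 777 → not valid
(134,390,465): 134+390 > 465 → valid
(232,308,571): 232+308 ≤ 571 → not valid
1 of the 6 triples forms a triangle.

1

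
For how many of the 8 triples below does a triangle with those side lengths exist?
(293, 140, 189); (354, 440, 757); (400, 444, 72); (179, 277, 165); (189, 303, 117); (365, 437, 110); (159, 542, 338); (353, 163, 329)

(140,189,293): 140+189 > 293 → valid
(354,440,757): 354+440 > 757 → valid
(72,400,444): 72+400 > 444 → valid
(165,179,277): 165+179 > 277 → valid
(117,189,303): 117+189 > 303 → valid
(110,365,437): 110+365 > 437 → valid
(159,338,542): 159+338 ≤ 542 → not valid
(163,329,353): 163+329 > 353 → valid
7 of the 8 triples form a triangle.

7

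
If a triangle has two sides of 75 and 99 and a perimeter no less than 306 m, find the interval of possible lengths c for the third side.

Triangle inequality alone gives 24 < c < 174.
The perimeter condition gives c ≥ 306 − 75 − 99 = 132.
Intersecting the two: 132 ≤ c < 174.

132 ≤ c < 174 m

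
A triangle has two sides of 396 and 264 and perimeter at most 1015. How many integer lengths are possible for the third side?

223

Triangle inequality: 132 < x < 660. Perimeter ≤ 1015 gives x ≤ 1015 − 396 − 264 = 355.
So 132 < x ≤ 355; integers 133 through 355: 223 values.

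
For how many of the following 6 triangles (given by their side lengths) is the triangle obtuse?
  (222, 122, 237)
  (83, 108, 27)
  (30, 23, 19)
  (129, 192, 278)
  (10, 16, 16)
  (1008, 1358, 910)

(222,122,237): 122²+222² = 64168 > 56169 = 237² → acute
(83,108,27): 27²+83² = 7618 < 11664 = 108² → obtuse
(30,23,19): 19²+23² = 890 < 900 = 30² → obtuse
(129,192,278): 129²+192² = 53505 < 77284 = 278² → obtuse
(10,16,16): 10²+16² = 356 > 256 = 16² → acute
(1008,1358,910): 910²+1008² = 1844164 = 1358² → right
3 of the 6 are obtuse.

3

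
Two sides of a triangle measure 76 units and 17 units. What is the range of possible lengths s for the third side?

By the triangle inequality, s must be less than 76 + 17 = 93 and greater than |76 − 17| = 59.

59 < s < 93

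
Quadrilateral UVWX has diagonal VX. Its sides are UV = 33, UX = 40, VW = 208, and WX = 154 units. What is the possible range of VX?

54 < VX < 73

From triangle UVX: |33 − 40| < VX < 33 + 40, i.e. 7 < VX < 73.
From triangle WVX: 54 < VX < 362.
Both must hold, so VX lies in the intersection.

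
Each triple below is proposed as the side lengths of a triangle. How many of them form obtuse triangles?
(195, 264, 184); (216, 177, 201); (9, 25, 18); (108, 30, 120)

(195,264,184): 184²+195² = 71881 > 69696 = 264² → acute
(216,177,201): 177²+201² = 71730 > 46656 = 216² → acute
(9,25,18): 9²+18² = 405 < 625 = 25² → obtuse
(108,30,120): 30²+108² = 12564 < 14400 = 120² → obtuse
2 of the 4 are obtuse.

2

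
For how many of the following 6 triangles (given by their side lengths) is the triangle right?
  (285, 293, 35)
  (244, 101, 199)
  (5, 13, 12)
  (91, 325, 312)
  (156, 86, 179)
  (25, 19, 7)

2

(285,293,35): 35²+285² = 82450 < 85849 = 293² → obtuse
(244,101,199): 101²+199² = 49802 < 59536 = 244² → obtuse
(5,13,12): 5²+12² = 169 = 13² → right
(91,325,312): 91²+312² = 105625 = 325² → right
(156,86,179): 86²+156² = 31732 < 32041 = 179² → obtuse
(25,19,7): 7²+19² = 410 < 625 = 25² → obtuse
2 of the 6 are right.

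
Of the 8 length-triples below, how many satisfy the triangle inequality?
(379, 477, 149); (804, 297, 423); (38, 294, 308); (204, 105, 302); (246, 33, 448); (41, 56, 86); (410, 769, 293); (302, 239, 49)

(149,379,477): 149+379 > 477 → valid
(297,423,804): 297+423 ≤ 804 → not valid
(38,294,308): 38+294 > 308 → valid
(105,204,302): 105+204 > 302 → valid
(33,246,448): 33+246 ≤ 448 → not valid
(41,56,86): 41+56 > 86 → valid
(293,410,769): 293+410 ≤ 769 → not valid
(49,239,302): 49+239 ≤ 302 → not valid
4 of the 8 triples form a triangle.

4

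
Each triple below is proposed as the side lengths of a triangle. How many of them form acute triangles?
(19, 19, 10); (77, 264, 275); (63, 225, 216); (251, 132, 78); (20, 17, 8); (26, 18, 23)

(19,19,10): 10²+19² = 461 > 361 = 19² → acute
(77,264,275): 77²+264² = 75625 = 275² → right
(63,225,216): 63²+216² = 50625 = 225² → right
(251,132,78): 78+132 ≤ 251, not a triangle
(20,17,8): 8²+17² = 353 < 400 = 20² → obtuse
(26,18,23): 18²+23² = 853 > 676 = 26² → acute
2 of the 6 are acute.

2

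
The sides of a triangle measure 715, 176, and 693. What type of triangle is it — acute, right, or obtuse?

right

Compare the square of the longest side to the sum of squares of the other two: 176² + 693² = 511225 = 715².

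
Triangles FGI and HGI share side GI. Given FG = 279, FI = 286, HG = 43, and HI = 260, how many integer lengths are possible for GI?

85

From triangle FGI: 7 < GI < 565.
From triangle HGI: 217 < GI < 303.
Intersection: 217 < GI < 303, so integers 218 through 302: 85 values.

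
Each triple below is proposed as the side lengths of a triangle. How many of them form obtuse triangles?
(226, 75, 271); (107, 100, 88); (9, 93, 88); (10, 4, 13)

(226,75,271): 75²+226² = 56701 < 73441 = 271² → obtuse
(107,100,88): 88²+100² = 17744 > 11449 = 107² → acute
(9,93,88): 9²+88² = 7825 < 8649 = 93² → obtuse
(10,4,13): 4²+10² = 116 < 169 = 13² → obtuse
3 of the 4 are obtuse.

3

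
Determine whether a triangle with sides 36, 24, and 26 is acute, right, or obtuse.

Compare the square of the longest side to the sum of squares of the other two: 24² + 26² = 1252 < 1296 = 36².

obtuse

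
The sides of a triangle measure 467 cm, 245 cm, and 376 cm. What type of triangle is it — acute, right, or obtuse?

Compare the square of the longest side to the sum of squares of the other two: 245² + 376² = 201401 < 218089 = 467².

obtuse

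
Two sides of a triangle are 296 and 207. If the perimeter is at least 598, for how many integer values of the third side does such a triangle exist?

408

Triangle inequality: 89 < x < 503. Perimeter ≥ 598 gives x ≥ 598 − 296 − 207 = 95.
So 95 ≤ x < 503; integers 95 through 502: 408 values.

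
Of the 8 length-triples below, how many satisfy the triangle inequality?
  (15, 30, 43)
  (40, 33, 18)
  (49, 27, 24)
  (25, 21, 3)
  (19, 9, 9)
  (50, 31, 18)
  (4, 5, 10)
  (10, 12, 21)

4

(15,30,43): 15+30 > 43 → valid
(18,33,40): 18+33 > 40 → valid
(24,27,49): 24+27 > 49 → valid
(3,21,25): 3+21 ≤ 25 → not valid
(9,9,19): 9+9 ≤ 19 → not valid
(18,31,50): 18+31 ≤ 50 → not valid
(4,5,10): 4+5 ≤ 10 → not valid
(10,12,21): 10+12 > 21 → valid
4 of the 8 triples form a triangle.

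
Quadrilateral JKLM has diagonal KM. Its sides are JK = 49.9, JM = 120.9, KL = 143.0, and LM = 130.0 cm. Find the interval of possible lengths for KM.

From triangle JKM: |49.9 − 120.9| < KM < 49.9 + 120.9, i.e. 71.0 < KM < 170.8.
From triangle LKM: 13.0 < KM < 273.0.
Both must hold, so KM lies in the intersection.

71.0 < KM < 170.8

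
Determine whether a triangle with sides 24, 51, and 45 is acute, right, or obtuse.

Compare the square of the longest side to the sum of squares of the other two: 24² + 45² = 2601 = 51².

right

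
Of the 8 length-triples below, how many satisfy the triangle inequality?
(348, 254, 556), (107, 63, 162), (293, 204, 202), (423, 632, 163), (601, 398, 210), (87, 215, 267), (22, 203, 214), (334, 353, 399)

(254,348,556): 254+348 > 556 → valid
(63,107,162): 63+107 > 162 → valid
(202,204,293): 202+204 > 293 → valid
(163,423,632): 163+423 ≤ 632 → not valid
(210,398,601): 210+398 > 601 → valid
(87,215,267): 87+215 > 267 → valid
(22,203,214): 22+203 > 214 → valid
(334,353,399): 334+353 > 399 → valid
7 of the 8 triples form a triangle.

7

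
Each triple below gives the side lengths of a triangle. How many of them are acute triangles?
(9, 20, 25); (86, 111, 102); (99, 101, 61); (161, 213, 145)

3

(9,20,25): 9²+20² = 481 < 625 = 25² → obtuse
(86,111,102): 86²+102² = 17800 > 12321 = 111² → acute
(99,101,61): 61²+99² = 13522 > 10201 = 101² → acute
(161,213,145): 145²+161² = 46946 > 45369 = 213² → acute
3 of the 4 are acute.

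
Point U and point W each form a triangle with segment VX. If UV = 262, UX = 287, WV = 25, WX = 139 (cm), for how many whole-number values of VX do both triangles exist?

From triangle UVX: 25 < VX < 549.
From triangle WVX: 114 < VX < 164.
Intersection: 114 < VX < 164, so integers 115 through 163: 49 values.

49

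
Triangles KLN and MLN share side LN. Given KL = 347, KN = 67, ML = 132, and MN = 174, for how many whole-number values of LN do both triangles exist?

25

From triangle KLN: 280 < LN < 414.
From triangle MLN: 42 < LN < 306.
Intersection: 280 < LN < 306, so integers 281 through 305: 25 values.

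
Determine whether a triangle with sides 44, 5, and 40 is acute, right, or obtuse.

obtuse

Compare the square of the longest side to the sum of squares of the other two: 5² + 40² = 1625 < 1936 = 44².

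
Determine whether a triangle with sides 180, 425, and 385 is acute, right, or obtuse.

right

Compare the square of the longest side to the sum of squares of the other two: 180² + 385² = 180625 = 425².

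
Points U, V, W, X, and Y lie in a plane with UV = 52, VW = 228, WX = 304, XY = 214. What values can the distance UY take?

0 ≤ UY ≤ 798

The maximum is all hops collinear in one direction: 52 + 228 + 304 + 214 = 798.
The longest hop is 304; the others sum to 494. Since 304 ≤ 494, the path can fold back on itself completely, so the minimum distance is 0.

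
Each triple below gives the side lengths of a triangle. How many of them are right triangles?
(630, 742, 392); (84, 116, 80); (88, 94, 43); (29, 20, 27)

2

(630,742,392): 392²+630² = 550564 = 742² → right
(84,116,80): 80²+84² = 13456 = 116² → right
(88,94,43): 43²+88² = 9593 > 8836 = 94² → acute
(29,20,27): 20²+27² = 1129 > 841 = 29² → acute
2 of the 4 are right.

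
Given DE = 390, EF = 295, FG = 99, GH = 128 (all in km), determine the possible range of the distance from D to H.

0 ≤ DH ≤ 912 km

The maximum is all hops collinear in one direction: 390 + 295 + 99 + 128 = 912.
The longest hop is 390; the others sum to 522. Since 390 ≤ 522, the path can fold back on itself completely, so the minimum distance is 0.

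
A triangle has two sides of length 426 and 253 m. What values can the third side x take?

By the triangle inequality, x must be less than 426 + 253 = 679 and greater than |426 − 253| = 173.

173 < x < 679 (m)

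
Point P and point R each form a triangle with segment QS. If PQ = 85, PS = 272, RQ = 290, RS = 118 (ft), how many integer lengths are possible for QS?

169

From triangle PQS: 187 < QS < 357.
From triangle RQS: 172 < QS < 408.
Intersection: 187 < QS < 357, so integers 188 through 356: 169 values.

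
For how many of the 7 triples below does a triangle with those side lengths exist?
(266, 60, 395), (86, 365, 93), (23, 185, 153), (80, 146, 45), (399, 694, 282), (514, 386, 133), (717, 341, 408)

2

(60,266,395): 60+266 ≤ 395 → not valid
(86,93,365): 86+93 ≤ 365 → not valid
(23,153,185): 23+153 ≤ 185 → not valid
(45,80,146): 45+80 ≤ 146 → not valid
(282,399,694): 282+399 ≤ 694 → not valid
(133,386,514): 133+386 > 514 → valid
(341,408,717): 341+408 > 717 → valid
2 of the 7 triples form a triangle.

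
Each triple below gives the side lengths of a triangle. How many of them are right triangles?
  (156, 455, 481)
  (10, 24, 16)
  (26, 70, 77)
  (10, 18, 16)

1

(156,455,481): 156²+455² = 231361 = 481² → right
(10,24,16): 10²+16² = 356 < 576 = 24² → obtuse
(26,70,77): 26²+70² = 5576 < 5929 = 77² → obtuse
(10,18,16): 10²+16² = 356 > 324 = 18² → acute
1 of the 4 is right.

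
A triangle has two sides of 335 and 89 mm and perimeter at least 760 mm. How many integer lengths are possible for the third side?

88

Triangle inequality: 246 < x < 424. Perimeter ≥ 760 gives x ≥ 760 − 335 − 89 = 336.
So 336 ≤ x < 424; integers 336 through 423: 88 values.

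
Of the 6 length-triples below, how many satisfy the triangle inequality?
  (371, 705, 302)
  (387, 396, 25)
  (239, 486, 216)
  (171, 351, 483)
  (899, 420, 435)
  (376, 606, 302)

(302,371,705): 302+371 ≤ 705 → not valid
(25,387,396): 25+387 > 396 → valid
(216,239,486): 216+239 ≤ 486 → not valid
(171,351,483): 171+351 > 483 → valid
(420,435,899): 420+435 ≤ 899 → not valid
(302,376,606): 302+376 > 606 → valid
3 of the 6 triples form a triangle.

3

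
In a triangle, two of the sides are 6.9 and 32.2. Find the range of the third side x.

25.3 < x < 39.1

By the triangle inequality, x must be less than 6.9 + 32.2 = 39.1 and greater than |6.9 − 32.2| = 25.3.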